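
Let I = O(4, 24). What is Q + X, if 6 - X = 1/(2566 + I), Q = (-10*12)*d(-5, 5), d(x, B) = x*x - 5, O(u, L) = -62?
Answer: -5994577/2504 ≈ -2394.0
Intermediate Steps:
I = -62
d(x, B) = -5 + x² (d(x, B) = x² - 5 = -5 + x²)
Q = -2400 (Q = (-10*12)*(-5 + (-5)²) = -120*(-5 + 25) = -120*20 = -2400)
X = 15023/2504 (X = 6 - 1/(2566 - 62) = 6 - 1/2504 = 15023/2504 ≈ 5.9996)
Q + X = -2400 + 15023/2504 = -5994577/2504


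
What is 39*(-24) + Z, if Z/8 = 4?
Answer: -904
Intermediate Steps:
Z = 32 (Z = 8*4 = 32)
39*(-24) + Z = 39*(-24) + 32 = -936 + 32 = -904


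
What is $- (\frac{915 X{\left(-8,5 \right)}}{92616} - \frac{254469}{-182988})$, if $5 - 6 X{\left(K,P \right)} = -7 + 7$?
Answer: $- \frac{77475259}{55384368} \approx -1.3989$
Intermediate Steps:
$X{\left(K,P \right)} = \frac{5}{6}$ ($X{\left(K,P \right)} = \frac{5}{6} - \frac{-7 + 7}{6} = \frac{5}{6} - 0 = \frac{5}{6} + 0 = \frac{5}{6}$)
$- (\frac{915 X{\left(-8,5 \right)}}{92616} - \frac{254469}{-182988}) = - (\frac{915 \cdot \frac{5}{6}}{92616} - \frac{254469}{-182988}) = - (\frac{1525}{2} \cdot \frac{1}{92616} - - \frac{84823}{60996}) = - (\frac{1525}{185232} + \frac{84823}{60996}) = \left(-1\right) \frac{77475259}{55384368} = - \frac{77475259}{55384368}$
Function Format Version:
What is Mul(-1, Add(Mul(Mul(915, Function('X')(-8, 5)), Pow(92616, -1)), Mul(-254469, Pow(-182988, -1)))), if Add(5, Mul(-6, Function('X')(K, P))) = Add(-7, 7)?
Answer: Rational(-77475259, 55384368) ≈ -1.3989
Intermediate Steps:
Function('X')(K, P) = Rational(5, 6) (Function('X')(K, P) = Add(Rational(5, 6), Mul(Rational(-1, 6), Add(-7, 7))) = Add(Rational(5, 6), Mul(Rational(-1, 6), 0)) = Add(Rational(5, 6), 0) = Rational(5, 6))
Mul(-1, Add(Mul(Mul(915, Function('X')(-8, 5)), Pow(92616, -1)), Mul(-254469, Pow(-182988, -1)))) = Mul(-1, Add(Mul(Mul(915, Rational(5, 6)), Pow(92616, -1)), Mul(-254469, Pow(-182988, -1)))) = Mul(-1, Add(Mul(Rational(1525, 2), Rational(1, 92616)), Mul(-254469, Rational(-1, 182988)))) = Mul(-1, Add(Rational(1525, 185232), Rational(84823, 60996))) = Mul(-1, Rational(77475259, 55384368)) = Rational(-77475259, 55384368)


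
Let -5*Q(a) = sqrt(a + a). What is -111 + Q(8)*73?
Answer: -847/5 ≈ -169.40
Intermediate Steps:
Q(a) = -sqrt(2)*sqrt(a)/5 (Q(a) = -sqrt(a + a)/5 = -sqrt(2)*sqrt(a)/5)
-111 + Q(8)*73 = -111 - sqrt(2)*sqrt(8)/5*73 = -111 - sqrt(2)*2*sqrt(2)/5*73 = -111 - 4/5*73 = -111 - 292/5 = -847/5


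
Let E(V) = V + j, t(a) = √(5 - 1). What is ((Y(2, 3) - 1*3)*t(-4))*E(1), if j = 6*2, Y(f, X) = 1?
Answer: -52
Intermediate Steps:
j = 12
t(a) = 2 (t(a) = √4 = 2)
E(V) = 12 + V (E(V) = V + 12 = 12 + V)
((Y(2, 3) - 1*3)*t(-4))*E(1) = ((1 - 1*3)*2)*(12 + 1) = ((1 - 3)*2)*13 = -2*2*13 = -4*13 = -52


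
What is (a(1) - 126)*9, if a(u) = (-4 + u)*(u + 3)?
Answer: -1242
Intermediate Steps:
a(u) = (-4 + u)*(3 + u)
(a(1) - 126)*9 = ((-12 + 1**2 - 1*1) - 126)*9 = ((-12 + 1 - 1) - 126)*9 = (-12 - 126)*9 = -138*9 = -1242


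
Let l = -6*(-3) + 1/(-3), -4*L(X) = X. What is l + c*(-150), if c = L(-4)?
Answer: -397/3 ≈ -132.33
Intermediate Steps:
L(X) = -X/4
c = 1 (c = -¼*(-4) = 1)
l = 53/3 (l = 18 - ⅓ = 53/3 ≈ 17.667)
l + c*(-150) = 53/3 + 1*(-150) = 53/3 - 150 = -397/3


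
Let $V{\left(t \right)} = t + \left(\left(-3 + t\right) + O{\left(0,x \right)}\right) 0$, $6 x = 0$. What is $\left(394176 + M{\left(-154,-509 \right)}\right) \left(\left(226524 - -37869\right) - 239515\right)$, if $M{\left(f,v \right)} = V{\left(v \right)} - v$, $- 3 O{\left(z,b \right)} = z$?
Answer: $9806310528$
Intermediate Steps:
$x = 0$ ($x = \frac{1}{6} \cdot 0 = 0$)
$O{\left(z,b \right)} = - \frac{z}{3}$
$V{\left(t \right)} = t$ ($V{\left(t \right)} = t + \left(\left(-3 + t\right) - 0\right) 0 = t + \left(\left(-3 + t\right) + 0\right) 0 = t + \left(-3 + t\right) 0 = t + 0 = t$)
$M{\left(f,v \right)} = 0$ ($M{\left(f,v \right)} = v - v = 0$)
$\left(394176 + M{\left(-154,-509 \right)}\right) \left(\left(226524 - -37869\right) - 239515\right) = \left(394176 + 0\right) \left(\left(226524 - -37869\right) - 239515\right) = 394176 \left(\left(226524 + 37869\right) - 239515\right) = 394176 \left(264393 - 239515\right) = 394176 \cdot 24878 = 9806310528$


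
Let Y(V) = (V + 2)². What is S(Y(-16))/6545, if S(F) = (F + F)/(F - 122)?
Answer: 28/34595 ≈ 0.00080937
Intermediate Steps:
Y(V) = (2 + V)²
S(F) = 2*F/(-122 + F) (S(F) = (2*F)/(-122 + F) = 2*F/(-122 + F))
S(Y(-16))/6545 = (2*(2 - 16)²/(-122 + (2 - 16)²))/6545 = (2*(-14)²/(-122 + (-14)²))*(1/6545) = (2*196/(-122 + 196))*(1/6545) = (2*196/74)*(1/6545) = (2*196*(1/74))*(1/6545) = (196/37)*(1/6545) = 28/34595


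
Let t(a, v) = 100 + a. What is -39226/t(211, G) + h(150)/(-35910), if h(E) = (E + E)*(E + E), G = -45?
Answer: -15962174/124089 ≈ -128.63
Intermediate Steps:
h(E) = 4*E² (h(E) = (2*E)*(2*E) = 4*E²)
-39226/t(211, G) + h(150)/(-35910) = -39226/(100 + 211) + (4*150²)/(-35910) = -39226/311 + (4*22500)*(-1/35910) = -39226*1/311 + 90000*(-1/35910) = -39226/311 - 1000/399 = -15962174/124089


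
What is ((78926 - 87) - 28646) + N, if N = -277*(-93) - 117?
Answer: 75837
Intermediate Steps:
N = 25644 (N = 25761 - 117 = 25644)
((78926 - 87) - 28646) + N = ((78926 - 87) - 28646) + 25644 = (78839 - 28646) + 25644 = 50193 + 25644 = 75837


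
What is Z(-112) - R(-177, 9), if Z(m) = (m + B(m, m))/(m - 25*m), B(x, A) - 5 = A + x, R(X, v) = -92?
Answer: 246965/2688 ≈ 91.877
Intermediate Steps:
B(x, A) = 5 + A + x (B(x, A) = 5 + (A + x) = 5 + A + x)
Z(m) = -(5 + 3*m)/(24*m) (Z(m) = (m + (5 + m + m))/(m - 25*m) = (m + (5 + 2*m))/((-24*m)) = (5 + 3*m)*(-1/(24*m)) = -(5 + 3*m)/(24*m))
Z(-112) - R(-177, 9) = (1/24)*(-5 - 3*(-112))/(-112) - 1*(-92) = (1/24)*(-1/112)*(-5 + 336) + 92 = (1/24)*(-1/112)*331 + 92 = -331/2688 + 92 = 246965/2688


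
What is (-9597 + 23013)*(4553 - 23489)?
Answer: -254045376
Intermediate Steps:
(-9597 + 23013)*(4553 - 23489) = 13416*(-18936) = -254045376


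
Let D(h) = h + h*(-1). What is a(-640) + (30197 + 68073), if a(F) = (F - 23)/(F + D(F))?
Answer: 62893463/640 ≈ 98271.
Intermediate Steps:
D(h) = 0 (D(h) = h - h = 0)
a(F) = (-23 + F)/F (a(F) = (F - 23)/(F + 0) = (-23 + F)/F)
a(-640) + (30197 + 68073) = (-23 - 640)/(-640) + (30197 + 68073) = -1/640*(-663) + 98270 = 663/640 + 98270 = 62893463/640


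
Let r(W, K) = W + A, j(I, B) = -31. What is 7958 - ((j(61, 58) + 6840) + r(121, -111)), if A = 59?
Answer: 969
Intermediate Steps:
r(W, K) = 59 + W (r(W, K) = W + 59 = 59 + W)
7958 - ((j(61, 58) + 6840) + r(121, -111)) = 7958 - ((-31 + 6840) + (59 + 121)) = 7958 - (6809 + 180) = 7958 - 1*6989 = 7958 - 6989 = 969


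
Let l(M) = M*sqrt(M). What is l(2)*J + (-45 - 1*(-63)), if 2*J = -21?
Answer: 18 - 21*sqrt(2) ≈ -11.698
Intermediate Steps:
J = -21/2 (J = (1/2)*(-21) = -21/2 ≈ -10.500)
l(M) = M**(3/2)
l(2)*J + (-45 - 1*(-63)) = 2**(3/2)*(-21/2) + (-45 - 1*(-63)) = (2*sqrt(2))*(-21/2) + (-45 + 63) = -21*sqrt(2) + 18 = 18 - 21*sqrt(2)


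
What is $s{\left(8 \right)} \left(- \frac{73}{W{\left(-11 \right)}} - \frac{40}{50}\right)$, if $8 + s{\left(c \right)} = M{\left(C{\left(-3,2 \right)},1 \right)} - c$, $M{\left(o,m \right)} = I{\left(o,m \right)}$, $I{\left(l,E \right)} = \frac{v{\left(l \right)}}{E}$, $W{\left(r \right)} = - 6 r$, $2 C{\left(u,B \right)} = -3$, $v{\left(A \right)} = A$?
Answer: $\frac{4403}{132} \approx 33.356$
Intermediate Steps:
$C{\left(u,B \right)} = - \frac{3}{2}$ ($C{\left(u,B \right)} = \frac{1}{2} \left(-3\right) = - \frac{3}{2}$)
$I{\left(l,E \right)} = \frac{l}{E}$
$M{\left(o,m \right)} = \frac{o}{m}$
$s{\left(c \right)} = - \frac{19}{2} - c$ ($s{\left(c \right)} = -8 - \left(\frac{3}{2} + c\right) = - \frac{19}{2} - c$)
$s{\left(8 \right)} \left(- \frac{73}{W{\left(-11 \right)}} - \frac{40}{50}\right) = \left(- \frac{19}{2} - 8\right) \left(- \frac{73}{\left(-6\right) \left(-11\right)} - \frac{40}{50}\right) = \left(- \frac{19}{2} - 8\right) \left(- \frac{73}{66} - \frac{4}{5}\right) = - \frac{35 \left(\left(-73\right) \frac{1}{66} - \frac{4}{5}\right)}{2} = - \frac{35 \left(- \frac{73}{66} - \frac{4}{5}\right)}{2} = \left(- \frac{35}{2}\right) \left(- \frac{629}{330}\right) = \frac{4403}{132}$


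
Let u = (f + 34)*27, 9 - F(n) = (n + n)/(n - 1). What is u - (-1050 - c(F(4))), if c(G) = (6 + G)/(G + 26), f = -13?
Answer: 156886/97 ≈ 1617.4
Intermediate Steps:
F(n) = 9 - 2*n/(-1 + n) (F(n) = 9 - (n + n)/(n - 1) = 9 - 2*n/(-1 + n))
c(G) = (6 + G)/(26 + G)
u = 567 (u = (-13 + 34)*27 = 21*27 = 567)
u - (-1050 - c(F(4))) = 567 - (-1050 - (6 + (-9 + 7*4)/(-1 + 4))/(26 + (-9 + 7*4)/(-1 + 4))) = 567 - (-1050 - (6 + (-9 + 28)/3)/(26 + (-9 + 28)/3)) = 567 - (-1050 - (6 + (⅓)*19)/(26 + (⅓)*19)) = 567 - (-1050 - (6 + 19/3)/(26 + 19/3)) = 567 - (-1050 - 37/(97/3*3)) = 567 - (-1050 - 3*37/(97*3)) = 567 - (-1050 - 1*37/97) = 567 - (-1050 - 37/97) = 567 - 1*(-101887/97) = 567 + 101887/97 = 156886/97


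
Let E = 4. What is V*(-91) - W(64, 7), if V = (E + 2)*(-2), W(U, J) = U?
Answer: 1028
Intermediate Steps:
V = -12 (V = (4 + 2)*(-2) = 6*(-2) = -12)
V*(-91) - W(64, 7) = -12*(-91) - 1*64 = 1092 - 64 = 1028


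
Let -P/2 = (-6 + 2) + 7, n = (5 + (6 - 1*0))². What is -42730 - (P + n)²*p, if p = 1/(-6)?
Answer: -243155/6 ≈ -40526.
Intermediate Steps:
p = -⅙ ≈ -0.16667
n = 121 (n = (5 + (6 + 0))² = (5 + 6)² = 11² = 121)
P = -6 (P = -2*((-6 + 2) + 7) = -2*(-4 + 7) = -2*3 = -6)
-42730 - (P + n)²*p = -42730 - (-6 + 121)²*(-1)/6 = -42730 - 115²*(-1)/6 = -42730 - 13225*(-1)/6 = -42730 - 1*(-13225/6) = -42730 + 13225/6 = -243155/6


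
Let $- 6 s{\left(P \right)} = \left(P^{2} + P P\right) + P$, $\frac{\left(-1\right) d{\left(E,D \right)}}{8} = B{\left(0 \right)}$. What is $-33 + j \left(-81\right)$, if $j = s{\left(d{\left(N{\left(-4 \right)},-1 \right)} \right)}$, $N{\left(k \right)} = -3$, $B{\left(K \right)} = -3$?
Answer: $15843$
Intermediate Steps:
$d{\left(E,D \right)} = 24$ ($d{\left(E,D \right)} = \left(-8\right) \left(-3\right) = 24$)
$s{\left(P \right)} = - \frac{P^{2}}{3} - \frac{P}{6}$ ($s{\left(P \right)} = - \frac{\left(P^{2} + P P\right) + P}{6} = - \frac{\left(P^{2} + P^{2}\right) + P}{6} = - \frac{2 P^{2} + P}{6} = - \frac{P + 2 P^{2}}{6} = - \frac{P^{2}}{3} - \frac{P}{6}$)
$j = -196$ ($j = \left(- \frac{1}{6}\right) 24 \left(1 + 2 \cdot 24\right) = \left(- \frac{1}{6}\right) 24 \left(1 + 48\right) = \left(- \frac{1}{6}\right) 24 \cdot 49 = -196$)
$-33 + j \left(-81\right) = -33 - -15876 = -33 + 15876 = 15843$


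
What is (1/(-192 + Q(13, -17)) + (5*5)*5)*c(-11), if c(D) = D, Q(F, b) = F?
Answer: -246114/179 ≈ -1374.9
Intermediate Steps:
(1/(-192 + Q(13, -17)) + (5*5)*5)*c(-11) = (1/(-192 + 13) + (5*5)*5)*(-11) = (1/(-179) + 25*5)*(-11) = (-1/179 + 125)*(-11) = (22374/179)*(-11) = -246114/179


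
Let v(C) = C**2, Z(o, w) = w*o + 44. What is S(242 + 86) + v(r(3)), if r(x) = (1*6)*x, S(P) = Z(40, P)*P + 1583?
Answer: 4319699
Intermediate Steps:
Z(o, w) = 44 + o*w (Z(o, w) = o*w + 44 = 44 + o*w)
S(P) = 1583 + P*(44 + 40*P) (S(P) = (44 + 40*P)*P + 1583 = P*(44 + 40*P) + 1583 = 1583 + P*(44 + 40*P))
r(x) = 6*x
S(242 + 86) + v(r(3)) = (1583 + 4*(242 + 86)*(11 + 10*(242 + 86))) + (6*3)**2 = (1583 + 4*328*(11 + 10*328)) + 18**2 = (1583 + 4*328*(11 + 3280)) + 324 = (1583 + 4*328*3291) + 324 = (1583 + 4317792) + 324 = 4319375 + 324 = 4319699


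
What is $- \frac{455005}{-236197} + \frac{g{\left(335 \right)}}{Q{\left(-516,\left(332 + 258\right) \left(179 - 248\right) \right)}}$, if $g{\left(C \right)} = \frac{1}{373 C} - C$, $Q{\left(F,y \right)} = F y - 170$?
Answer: $\frac{597150095731819111}{309988305235537825} \approx 1.9264$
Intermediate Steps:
$Q{\left(F,y \right)} = -170 + F y$
$g{\left(C \right)} = - C + \frac{1}{373 C}$ ($g{\left(C \right)} = \frac{1}{373 C} - C = - C + \frac{1}{373 C}$)
$- \frac{455005}{-236197} + \frac{g{\left(335 \right)}}{Q{\left(-516,\left(332 + 258\right) \left(179 - 248\right) \right)}} = - \frac{455005}{-236197} + \frac{\left(-1\right) 335 + \frac{1}{373 \cdot 335}}{-170 - 516 \left(332 + 258\right) \left(179 - 248\right)} = \left(-455005\right) \left(- \frac{1}{236197}\right) + \frac{-335 + \frac{1}{373} \cdot \frac{1}{335}}{-170 - 516 \cdot 590 \left(-69\right)} = \frac{455005}{236197} + \frac{-335 + \frac{1}{124955}}{-170 - -21006360} = \frac{455005}{236197} - \frac{41859924}{124955 \left(-170 + 21006360\right)} = \frac{455005}{236197} - \frac{41859924}{124955 \cdot 21006190} = \frac{455005}{236197} - \frac{20929962}{1312414235725} = \frac{597150095731819111}{309988305235537825}$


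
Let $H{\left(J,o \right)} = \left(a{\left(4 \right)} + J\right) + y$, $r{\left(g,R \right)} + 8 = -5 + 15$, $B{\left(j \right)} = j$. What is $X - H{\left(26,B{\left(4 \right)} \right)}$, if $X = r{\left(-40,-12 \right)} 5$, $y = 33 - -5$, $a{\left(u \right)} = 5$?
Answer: $-59$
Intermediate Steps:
$y = 38$ ($y = 33 + 5 = 38$)
$r{\left(g,R \right)} = 2$ ($r{\left(g,R \right)} = -8 + \left(-5 + 15\right) = -8 + 10 = 2$)
$H{\left(J,o \right)} = 43 + J$ ($H{\left(J,o \right)} = \left(5 + J\right) + 38 = 43 + J$)
$X = 10$ ($X = 2 \cdot 5 = 10$)
$X - H{\left(26,B{\left(4 \right)} \right)} = 10 - \left(43 + 26\right) = 10 - 69 = -59$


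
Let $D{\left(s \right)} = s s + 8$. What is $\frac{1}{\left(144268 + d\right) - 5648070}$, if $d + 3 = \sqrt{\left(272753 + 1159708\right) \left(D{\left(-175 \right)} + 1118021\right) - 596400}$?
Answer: $- \frac{5503805}{28646468016931} - \frac{3 \sqrt{182822384566}}{28646468016931} \approx -2.3691 \cdot 10^{-7}$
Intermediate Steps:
$D{\left(s \right)} = 8 + s^{2}$ ($D{\left(s \right)} = s^{2} + 8 = 8 + s^{2}$)
$d = -3 + 3 \sqrt{182822384566}$ ($d = -3 + \sqrt{\left(272753 + 1159708\right) \left(\left(8 + \left(-175\right)^{2}\right) + 1118021\right) - 596400} = -3 + \sqrt{1432461 \left(\left(8 + 30625\right) + 1118021\right) - 596400} = -3 + \sqrt{1432461 \left(30633 + 1118021\right) - 596400} = -3 + \sqrt{1432461 \cdot 1148654 - 596400} = -3 + \sqrt{1645402057494 - 596400} = -3 + \sqrt{1645401461094} = -3 + 3 \sqrt{182822384566} \approx 1.2827 \cdot 10^{6}$)
$\frac{1}{\left(144268 + d\right) - 5648070} = \frac{1}{\left(144268 - \left(3 - 3 \sqrt{182822384566}\right)\right) - 5648070} = \frac{1}{\left(144265 + 3 \sqrt{182822384566}\right) - 5648070} = \frac{1}{-5503805 + 3 \sqrt{182822384566}}$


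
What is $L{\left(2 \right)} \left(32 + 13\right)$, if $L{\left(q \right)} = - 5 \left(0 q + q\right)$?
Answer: $-450$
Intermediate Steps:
$L{\left(q \right)} = - 5 q$ ($L{\left(q \right)} = - 5 \left(0 + q\right) = - 5 q$)
$L{\left(2 \right)} \left(32 + 13\right) = \left(-5\right) 2 \left(32 + 13\right) = \left(-10\right) 45 = -450$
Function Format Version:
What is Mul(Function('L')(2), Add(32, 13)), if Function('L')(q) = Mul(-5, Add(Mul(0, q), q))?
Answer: -450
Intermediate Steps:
Function('L')(q) = Mul(-5, q) (Function('L')(q) = Mul(-5, Add(0, q)) = Mul(-5, q))
Mul(Function('L')(2), Add(32, 13)) = Mul(Mul(-5, 2), Add(32, 13)) = Mul(-10, 45) = -450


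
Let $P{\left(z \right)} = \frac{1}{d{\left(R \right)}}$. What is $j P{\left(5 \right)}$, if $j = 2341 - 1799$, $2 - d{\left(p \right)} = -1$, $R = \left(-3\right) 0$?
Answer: $\frac{542}{3} \approx 180.67$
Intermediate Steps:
$R = 0$
$d{\left(p \right)} = 3$ ($d{\left(p \right)} = 2 - -1 = 2 + 1 = 3$)
$P{\left(z \right)} = \frac{1}{3}$
$j = 542$ ($j = 2341 - 1799 = 542$)
$j P{\left(5 \right)} = 542 \cdot \frac{1}{3} = \frac{542}{3}$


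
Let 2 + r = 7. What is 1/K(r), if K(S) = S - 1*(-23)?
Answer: 1/28 ≈ 0.035714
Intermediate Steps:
r = 5 (r = -2 + 7 = 5)
K(S) = 23 + S (K(S) = S + 23 = 23 + S)
1/K(r) = 1/(23 + 5) = 1/28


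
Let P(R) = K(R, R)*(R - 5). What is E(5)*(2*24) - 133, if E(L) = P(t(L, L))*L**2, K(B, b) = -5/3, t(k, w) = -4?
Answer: 17867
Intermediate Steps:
K(B, b) = -5/3 (K(B, b) = -5*1/3 = -5/3)
P(R) = 25/3 - 5*R/3 (P(R) = -5*(R - 5)/3 = -5*(-5 + R)/3 = 25/3 - 5*R/3)
E(L) = 15*L**2 (E(L) = (25/3 - 5/3*(-4))*L**2 = (25/3 + 20/3)*L**2 = 15*L**2)
E(5)*(2*24) - 133 = (15*5**2)*(2*24) - 133 = (15*25)*48 - 133 = 375*48 - 133 = 18000 - 133 = 17867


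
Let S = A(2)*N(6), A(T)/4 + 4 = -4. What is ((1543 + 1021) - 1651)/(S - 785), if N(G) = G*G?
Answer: -913/1937 ≈ -0.47135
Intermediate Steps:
A(T) = -32 (A(T) = -16 + 4*(-4) = -16 - 16 = -32)
N(G) = G²
S = -1152 (S = -32*6² = -32*36 = -1152)
((1543 + 1021) - 1651)/(S - 785) = ((1543 + 1021) - 1651)/(-1152 - 785) = (2564 - 1651)/(-1937) = 913*(-1/1937) = -913/1937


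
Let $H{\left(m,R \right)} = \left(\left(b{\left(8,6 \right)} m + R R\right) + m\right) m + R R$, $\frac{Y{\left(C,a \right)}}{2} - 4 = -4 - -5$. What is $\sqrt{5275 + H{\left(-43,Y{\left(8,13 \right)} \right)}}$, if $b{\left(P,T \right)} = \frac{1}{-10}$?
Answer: $\frac{7 \sqrt{5590}}{10} \approx 52.336$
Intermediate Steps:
$Y{\left(C,a \right)} = 10$ ($Y{\left(C,a \right)} = 8 + 2 \left(-4 - -5\right) = 8 + 2 \left(-4 + 5\right) = 8 + 2 \cdot 1 = 8 + 2 = 10$)
$b{\left(P,T \right)} = - \frac{1}{10}$
$H{\left(m,R \right)} = R^{2} + m \left(R^{2} + \frac{9 m}{10}\right)$ ($H{\left(m,R \right)} = \left(\left(- \frac{m}{10} + R R\right) + m\right) m + R R = \left(\left(- \frac{m}{10} + R^{2}\right) + m\right) m + R^{2} = \left(\left(R^{2} - \frac{m}{10}\right) + m\right) m + R^{2} = \left(R^{2} + \frac{9 m}{10}\right) m + R^{2} = m \left(R^{2} + \frac{9 m}{10}\right) + R^{2} = R^{2} + m \left(R^{2} + \frac{9 m}{10}\right)$)
$\sqrt{5275 + H{\left(-43,Y{\left(8,13 \right)} \right)}} = \sqrt{5275 + \left(10^{2} + \frac{9 \left(-43\right)^{2}}{10} - 43 \cdot 10^{2}\right)} = \sqrt{5275 + \left(100 + \frac{9}{10} \cdot 1849 - 4300\right)} = \sqrt{5275 + \left(100 + \frac{16641}{10} - 4300\right)} = \sqrt{5275 - \frac{25359}{10}} = \sqrt{\frac{27391}{10}} = \frac{7 \sqrt{5590}}{10}$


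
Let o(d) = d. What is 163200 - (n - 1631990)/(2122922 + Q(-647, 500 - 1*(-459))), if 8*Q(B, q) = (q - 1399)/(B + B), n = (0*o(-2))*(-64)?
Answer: 448322487068660/2747061123 ≈ 1.6320e+5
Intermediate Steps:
n = 0 (n = (0*(-2))*(-64) = 0*(-64) = 0)
Q(B, q) = (-1399 + q)/(16*B) (Q(B, q) = ((q - 1399)/(B + B))/8 = ((-1399 + q)/((2*B)))/8 = ((-1399 + q)*(1/(2*B)))/8 = ((-1399 + q)/(2*B))/8 = (-1399 + q)/(16*B))
163200 - (n - 1631990)/(2122922 + Q(-647, 500 - 1*(-459))) = 163200 - (0 - 1631990)/(2122922 + (1/16)*(-1399 + (500 - 1*(-459)))/(-647)) = 163200 - (-1631990)/(2122922 + (1/16)*(-1/647)*(-1399 + (500 + 459))) = 163200 - (-1631990)/(2122922 + (1/16)*(-1/647)*(-1399 + 959)) = 163200 - (-1631990)/(2122922 + (1/16)*(-1/647)*(-440)) = 163200 - (-1631990)/(2122922 + 55/1294) = 163200 - (-1631990)/2747061123/1294 = 163200 - (-1631990)*1294/2747061123 = 163200 - 1*(-2111795060/2747061123) = 163200 + 2111795060/2747061123 = 448322487068660/2747061123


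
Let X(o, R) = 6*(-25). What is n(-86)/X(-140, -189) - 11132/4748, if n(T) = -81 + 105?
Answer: -74323/29675 ≈ -2.5046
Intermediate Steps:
n(T) = 24
X(o, R) = -150
n(-86)/X(-140, -189) - 11132/4748 = 24/(-150) - 11132/4748 = 24*(-1/150) - 11132*1/4748 = -4/25 - 2783/1187 = -74323/29675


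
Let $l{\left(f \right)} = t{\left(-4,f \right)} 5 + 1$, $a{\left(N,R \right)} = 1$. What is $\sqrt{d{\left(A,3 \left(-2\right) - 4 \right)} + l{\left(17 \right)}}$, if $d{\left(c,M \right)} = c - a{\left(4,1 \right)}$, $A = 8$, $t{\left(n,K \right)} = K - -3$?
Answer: $6 \sqrt{3} \approx 10.392$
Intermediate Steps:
$t{\left(n,K \right)} = 3 + K$ ($t{\left(n,K \right)} = K + 3 = 3 + K$)
$l{\left(f \right)} = 16 + 5 f$ ($l{\left(f \right)} = \left(3 + f\right) 5 + 1 = \left(15 + 5 f\right) + 1 = 16 + 5 f$)
$d{\left(c,M \right)} = -1 + c$ ($d{\left(c,M \right)} = c - 1 = -1 + c$)
$\sqrt{d{\left(A,3 \left(-2\right) - 4 \right)} + l{\left(17 \right)}} = \sqrt{\left(-1 + 8\right) + \left(16 + 5 \cdot 17\right)} = \sqrt{7 + \left(16 + 85\right)} = \sqrt{7 + 101} = \sqrt{108} = 6 \sqrt{3}$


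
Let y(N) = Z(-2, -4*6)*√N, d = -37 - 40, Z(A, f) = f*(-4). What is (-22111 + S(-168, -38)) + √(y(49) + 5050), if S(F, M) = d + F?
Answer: -22356 + √5722 ≈ -22280.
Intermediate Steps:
Z(A, f) = -4*f
d = -77
y(N) = 96*√N (y(N) = (-(-16)*6)*√N = (-4*(-24))*√N = 96*√N)
S(F, M) = -77 + F
(-22111 + S(-168, -38)) + √(y(49) + 5050) = (-22111 + (-77 - 168)) + √(96*√49 + 5050) = (-22111 - 245) + √(96*7 + 5050) = -22356 + √(672 + 5050) = -22356 + √5722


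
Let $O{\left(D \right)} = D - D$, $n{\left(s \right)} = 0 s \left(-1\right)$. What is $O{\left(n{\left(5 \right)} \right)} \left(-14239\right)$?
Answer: $0$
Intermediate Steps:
$n{\left(s \right)} = 0$ ($n{\left(s \right)} = 0 \left(-1\right) = 0$)
$O{\left(D \right)} = 0$
$O{\left(n{\left(5 \right)} \right)} \left(-14239\right) = 0 \left(-14239\right) = 0$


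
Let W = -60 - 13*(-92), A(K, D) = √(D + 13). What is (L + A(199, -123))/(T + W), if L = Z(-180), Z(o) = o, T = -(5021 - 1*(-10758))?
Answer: 20/1627 - I*√110/14643 ≈ 0.012293 - 0.00071625*I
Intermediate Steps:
A(K, D) = √(13 + D)
T = -15779 (T = -(5021 + 10758) = -1*15779 = -15779)
W = 1136 (W = -60 + 1196 = 1136)
L = -180
(L + A(199, -123))/(T + W) = (-180 + √(13 - 123))/(-15779 + 1136) = (-180 + √(-110))/(-14643) = (-180 + I*√110)*(-1/14643) = 20/1627 - I*√110/14643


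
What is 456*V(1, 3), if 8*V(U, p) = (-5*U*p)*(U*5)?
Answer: -4275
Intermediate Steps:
V(U, p) = -25*p*U**2/8 (V(U, p) = ((-5*U*p)*(U*5))/8 = ((-5*U*p)*(5*U))/8 = (-25*p*U**2)/8 = -25*p*U**2/8)
456*V(1, 3) = 456*(-25/8*3*1**2) = 456*(-25/8*3*1) = 456*(-75/8) = -4275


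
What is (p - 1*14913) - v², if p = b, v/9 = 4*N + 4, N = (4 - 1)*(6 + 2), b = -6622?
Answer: -831535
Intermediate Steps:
N = 24 (N = 3*8 = 24)
v = 900 (v = 9*(4*24 + 4) = 9*(96 + 4) = 9*100 = 900)
p = -6622
(p - 1*14913) - v² = (-6622 - 1*14913) - 1*900² = (-6622 - 14913) - 1*810000 = -21535 - 810000 = -831535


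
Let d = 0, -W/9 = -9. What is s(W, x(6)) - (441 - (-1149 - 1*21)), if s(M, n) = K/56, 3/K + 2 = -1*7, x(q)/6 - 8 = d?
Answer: -270649/168 ≈ -1611.0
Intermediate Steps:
W = 81 (W = -9*(-9) = 81)
x(q) = 48 (x(q) = 48 + 6*0 = 48 + 0 = 48)
K = -⅓ (K = 3/(-2 - 1*7) = 3/(-2 - 7) = 3/(-9) = 3*(-⅑) = -⅓ ≈ -0.33333)
s(M, n) = -1/168 (s(M, n) = -⅓/56 = -⅓*1/56 = -1/168)
s(W, x(6)) - (441 - (-1149 - 1*21)) = -1/168 - (441 - (-1149 - 1*21)) = -1/168 - (441 - (-1149 - 21)) = -1/168 - (441 - 1*(-1170)) = -1/168 - (441 + 1170) = -1/168 - 1*1611 = -1/168 - 1611 = -270649/168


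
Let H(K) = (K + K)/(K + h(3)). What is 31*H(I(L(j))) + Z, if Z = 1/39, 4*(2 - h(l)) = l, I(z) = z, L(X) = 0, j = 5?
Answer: 1/39 ≈ 0.025641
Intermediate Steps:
h(l) = 2 - l/4
H(K) = 2*K/(5/4 + K) (H(K) = (K + K)/(K + (2 - ¼*3)) = (2*K)/(K + (2 - ¾)) = (2*K)/(K + 5/4) = (2*K)/(5/4 + K) = 2*K/(5/4 + K))
Z = 1/39 ≈ 0.025641
31*H(I(L(j))) + Z = 31*(8*0/(5 + 4*0)) + 1/39 = 31*(8*0/(5 + 0)) + 1/39 = 31*(8*0/5) + 1/39 = 31*(8*0*(⅕)) + 1/39 = 31*0 + 1/39 = 0 + 1/39 = 1/39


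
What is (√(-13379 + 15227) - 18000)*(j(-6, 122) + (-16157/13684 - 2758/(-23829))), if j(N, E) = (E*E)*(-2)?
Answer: 14560468056493500/27173003 - 9706978704329*√462/163038018 ≈ 5.3456e+8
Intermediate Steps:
j(N, E) = -2*E² (j(N, E) = E²*(-2) = -2*E²)
(√(-13379 + 15227) - 18000)*(j(-6, 122) + (-16157/13684 - 2758/(-23829))) = (√(-13379 + 15227) - 18000)*(-2*122² + (-16157/13684 - 2758/(-23829))) = (√1848 - 18000)*(-2*14884 + (-16157*1/13684 - 2758*(-1/23829))) = (2*√462 - 18000)*(-29768 + (-16157/13684 + 2758/23829)) = (-18000 + 2*√462)*(-29768 - 347264681/326076036) = (-18000 + 2*√462)*(-9706978704329/326076036) = 14560468056493500/27173003 - 9706978704329*√462/163038018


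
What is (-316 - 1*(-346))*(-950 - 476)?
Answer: -42780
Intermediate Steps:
(-316 - 1*(-346))*(-950 - 476) = (-316 + 346)*(-1426) = 30*(-1426) = -42780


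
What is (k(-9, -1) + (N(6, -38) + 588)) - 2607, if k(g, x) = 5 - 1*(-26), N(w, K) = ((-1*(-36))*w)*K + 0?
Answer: -10196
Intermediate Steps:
N(w, K) = 36*K*w (N(w, K) = (36*w)*K + 0 = 36*K*w + 0 = 36*K*w)
k(g, x) = 31 (k(g, x) = 5 + 26 = 31)
(k(-9, -1) + (N(6, -38) + 588)) - 2607 = (31 + (36*(-38)*6 + 588)) - 2607 = (31 + (-8208 + 588)) - 2607 = (31 - 7620) - 2607 = -7589 - 2607 = -10196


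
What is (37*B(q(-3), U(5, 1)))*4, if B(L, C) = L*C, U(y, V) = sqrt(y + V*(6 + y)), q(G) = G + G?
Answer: -3552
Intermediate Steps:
q(G) = 2*G
B(L, C) = C*L
(37*B(q(-3), U(5, 1)))*4 = (37*(sqrt(5 + 6*1 + 1*5)*(2*(-3))))*4 = (37*(sqrt(5 + 6 + 5)*(-6)))*4 = (37*(sqrt(16)*(-6)))*4 = (37*(4*(-6)))*4 = (37*(-24))*4 = -888*4 = -3552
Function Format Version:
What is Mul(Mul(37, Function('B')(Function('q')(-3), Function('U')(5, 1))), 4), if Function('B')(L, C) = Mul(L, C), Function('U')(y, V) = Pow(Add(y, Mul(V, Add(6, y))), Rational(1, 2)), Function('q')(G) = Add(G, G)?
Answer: -3552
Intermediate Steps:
Function('q')(G) = Mul(2, G)
Function('B')(L, C) = Mul(C, L)
Mul(Mul(37, Function('B')(Function('q')(-3), Function('U')(5, 1))), 4) = Mul(Mul(37, Mul(Pow(Add(5, Mul(6, 1), Mul(1, 5)), Rational(1, 2)), Mul(2, -3))), 4) = Mul(Mul(37, Mul(Pow(Add(5, 6, 5), Rational(1, 2)), -6)), 4) = Mul(Mul(37, Mul(Pow(16, Rational(1, 2)), -6)), 4) = Mul(Mul(37, Mul(4, -6)), 4) = Mul(Mul(37, -24), 4) = Mul(-888, 4) = -3552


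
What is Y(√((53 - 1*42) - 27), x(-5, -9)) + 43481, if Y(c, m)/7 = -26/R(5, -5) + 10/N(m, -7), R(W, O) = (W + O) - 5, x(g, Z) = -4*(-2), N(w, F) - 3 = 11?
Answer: 217612/5 ≈ 43522.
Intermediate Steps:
N(w, F) = 14 (N(w, F) = 3 + 11 = 14)
x(g, Z) = 8
R(W, O) = -5 + O + W (R(W, O) = (O + W) - 5 = -5 + O + W)
Y(c, m) = 207/5 (Y(c, m) = 7*(-26/(-5 - 5 + 5) + 10/14) = 7*(-26/(-5) + 10*(1/14)) = 7*(-26*(-⅕) + 5/7) = 7*(26/5 + 5/7) = 7*(207/35) = 207/5)
Y(√((53 - 1*42) - 27), x(-5, -9)) + 43481 = 207/5 + 43481 = 217612/5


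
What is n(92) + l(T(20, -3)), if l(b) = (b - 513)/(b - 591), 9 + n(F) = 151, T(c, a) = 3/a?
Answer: 42289/296 ≈ 142.87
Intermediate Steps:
n(F) = 142 (n(F) = -9 + 151 = 142)
l(b) = (-513 + b)/(-591 + b)
n(92) + l(T(20, -3)) = 142 + (-513 + 3/(-3))/(-591 + 3/(-3)) = 142 + (-513 + 3*(-⅓))/(-591 + 3*(-⅓)) = 142 + (-513 - 1)/(-591 - 1) = 142 - 514/(-592) = 142 - 1/592*(-514) = 142 + 257/296 = 42289/296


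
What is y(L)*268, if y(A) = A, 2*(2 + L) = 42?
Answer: 5092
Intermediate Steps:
L = 19 (L = -2 + (½)*42 = -2 + 21 = 19)
y(L)*268 = 19*268 = 5092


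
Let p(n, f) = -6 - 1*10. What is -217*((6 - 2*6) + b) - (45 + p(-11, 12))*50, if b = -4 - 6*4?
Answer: 5928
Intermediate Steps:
b = -28 (b = -4 - 24 = -28)
p(n, f) = -16 (p(n, f) = -6 - 10 = -16)
-217*((6 - 2*6) + b) - (45 + p(-11, 12))*50 = -217*((6 - 2*6) - 28) - (45 - 16)*50 = -217*((6 - 12) - 28) - 29*50 = -217*(-6 - 28) - 1*1450 = -217*(-34) - 1450 = 7378 - 1450 = 5928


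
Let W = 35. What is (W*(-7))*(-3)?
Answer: 735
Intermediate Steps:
(W*(-7))*(-3) = (35*(-7))*(-3) = -245*(-3) = 735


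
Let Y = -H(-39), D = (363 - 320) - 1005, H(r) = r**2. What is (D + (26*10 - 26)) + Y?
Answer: -2249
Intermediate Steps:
D = -962 (D = 43 - 1005 = -962)
Y = -1521 (Y = -1*(-39)**2 = -1*1521 = -1521)
(D + (26*10 - 26)) + Y = (-962 + (26*10 - 26)) - 1521 = (-962 + (260 - 26)) - 1521 = (-962 + 234) - 1521 = -728 - 1521 = -2249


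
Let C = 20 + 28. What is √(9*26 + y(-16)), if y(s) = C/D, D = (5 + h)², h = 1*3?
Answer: √939/2 ≈ 15.322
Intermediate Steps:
h = 3
D = 64 (D = (5 + 3)² = 8² = 64)
C = 48
y(s) = ¾ (y(s) = 48/64 = 48*(1/64) = ¾)
√(9*26 + y(-16)) = √(9*26 + ¾) = √(234 + ¾) = √(939/4) = √939/2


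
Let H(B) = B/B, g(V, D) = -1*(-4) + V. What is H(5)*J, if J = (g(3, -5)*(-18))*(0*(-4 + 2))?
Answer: 0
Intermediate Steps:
g(V, D) = 4 + V
H(B) = 1
J = 0 (J = ((4 + 3)*(-18))*(0*(-4 + 2)) = (7*(-18))*(0*(-2)) = -126*0 = 0)
H(5)*J = 1*0 = 0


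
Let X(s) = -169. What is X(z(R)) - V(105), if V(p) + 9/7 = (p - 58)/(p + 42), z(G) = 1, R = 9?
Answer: -24701/147 ≈ -168.03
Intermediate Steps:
V(p) = -9/7 + (-58 + p)/(42 + p) (V(p) = -9/7 + (p - 58)/(p + 42) = -9/7 + (-58 + p)/(42 + p))
X(z(R)) - V(105) = -169 - 2*(-392 - 1*105)/(7*(42 + 105)) = -169 - 2*(-392 - 105)/(7*147) = -169 - 2*(-497)/(7*147) = -169 - 1*(-142/147) = -169 + 142/147 = -24701/147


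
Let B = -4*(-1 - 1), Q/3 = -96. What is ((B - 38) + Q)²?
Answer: 101124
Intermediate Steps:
Q = -288 (Q = 3*(-96) = -288)
B = 8 (B = -4*(-2) = 8)
((B - 38) + Q)² = ((8 - 38) - 288)² = (-30 - 288)² = (-318)² = 101124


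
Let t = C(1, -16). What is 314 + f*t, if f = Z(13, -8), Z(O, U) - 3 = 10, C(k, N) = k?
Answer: 327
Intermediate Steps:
t = 1
Z(O, U) = 13 (Z(O, U) = 3 + 10 = 13)
f = 13
314 + f*t = 314 + 13*1 = 314 + 13 = 327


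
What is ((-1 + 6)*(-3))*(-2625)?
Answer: 39375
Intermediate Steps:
((-1 + 6)*(-3))*(-2625) = (5*(-3))*(-2625) = -15*(-2625) = 39375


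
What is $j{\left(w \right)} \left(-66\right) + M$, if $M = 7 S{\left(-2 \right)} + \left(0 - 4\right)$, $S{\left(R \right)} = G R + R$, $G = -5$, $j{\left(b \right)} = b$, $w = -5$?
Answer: $382$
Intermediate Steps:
$S{\left(R \right)} = - 4 R$ ($S{\left(R \right)} = - 5 R + R = - 4 R$)
$M = 52$ ($M = 7 \left(\left(-4\right) \left(-2\right)\right) + \left(0 - 4\right) = 7 \cdot 8 + \left(0 - 4\right) = 56 - 4 = 52$)
$j{\left(w \right)} \left(-66\right) + M = \left(-5\right) \left(-66\right) + 52 = 330 + 52 = 382$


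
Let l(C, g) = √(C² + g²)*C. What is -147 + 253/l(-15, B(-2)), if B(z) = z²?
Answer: -147 - 253*√241/3615 ≈ -148.09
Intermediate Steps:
l(C, g) = C*√(C² + g²)
-147 + 253/l(-15, B(-2)) = -147 + 253/((-15*√((-15)² + ((-2)²)²))) = -147 + 253/((-15*√(225 + 4²))) = -147 + 253/((-15*√(225 + 16))) = -147 + 253/((-15*√241)) = -147 + 253*(-√241/3615) = -147 - 253*√241/3615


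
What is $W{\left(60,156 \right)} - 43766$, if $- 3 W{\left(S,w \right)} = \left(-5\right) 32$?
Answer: $- \frac{131138}{3} \approx -43713.0$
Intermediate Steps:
$W{\left(S,w \right)} = \frac{160}{3}$ ($W{\left(S,w \right)} = - \frac{\left(-5\right) 32}{3} = \left(- \frac{1}{3}\right) \left(-160\right) = \frac{160}{3}$)
$W{\left(60,156 \right)} - 43766 = \frac{160}{3} - 43766 = - \frac{131138}{3}$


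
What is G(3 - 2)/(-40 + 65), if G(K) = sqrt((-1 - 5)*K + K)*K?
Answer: I*sqrt(5)/25 ≈ 0.089443*I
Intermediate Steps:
G(K) = K*sqrt(5)*sqrt(-K) (G(K) = sqrt(-6*K + K)*K = sqrt(-5*K)*K = (sqrt(5)*sqrt(-K))*K = K*sqrt(5)*sqrt(-K))
G(3 - 2)/(-40 + 65) = (-sqrt(5)*(-(3 - 2))**(3/2))/(-40 + 65) = (-sqrt(5)*(-1*1)**(3/2))/25 = (-sqrt(5)*(-1)**(3/2))/25 = (-sqrt(5)*(-I))/25 = (I*sqrt(5))/25 = I*sqrt(5)/25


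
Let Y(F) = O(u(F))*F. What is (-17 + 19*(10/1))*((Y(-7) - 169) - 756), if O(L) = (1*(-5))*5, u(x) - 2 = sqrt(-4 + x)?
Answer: -129750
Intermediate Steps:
u(x) = 2 + sqrt(-4 + x)
O(L) = -25 (O(L) = -5*5 = -25)
Y(F) = -25*F
(-17 + 19*(10/1))*((Y(-7) - 169) - 756) = (-17 + 19*(10/1))*((-25*(-7) - 169) - 756) = (-17 + 19*(10*1))*((175 - 169) - 756) = (-17 + 19*10)*(6 - 756) = (-17 + 190)*(-750) = 173*(-750) = -129750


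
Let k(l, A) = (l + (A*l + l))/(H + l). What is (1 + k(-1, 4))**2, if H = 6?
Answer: 1/25 ≈ 0.040000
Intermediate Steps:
k(l, A) = (2*l + A*l)/(6 + l) (k(l, A) = (l + (A*l + l))/(6 + l) = (l + (l + A*l))/(6 + l) = (2*l + A*l)/(6 + l))
(1 + k(-1, 4))**2 = (1 - (2 + 4)/(6 - 1))**2 = (1 - 1*6/5)**2 = (1 - 1*1/5*6)**2 = (1 - 6/5)**2 = (-1/5)**2 = 1/25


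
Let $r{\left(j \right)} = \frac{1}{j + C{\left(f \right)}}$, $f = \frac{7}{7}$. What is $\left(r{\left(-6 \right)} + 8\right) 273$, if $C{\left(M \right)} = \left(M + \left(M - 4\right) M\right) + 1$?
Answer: $2145$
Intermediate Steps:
$f = 1$ ($f = 7 \cdot \frac{1}{7} = 1$)
$C{\left(M \right)} = 1 + M + M \left(-4 + M\right)$ ($C{\left(M \right)} = \left(M + \left(-4 + M\right) M\right) + 1 = \left(M + M \left(-4 + M\right)\right) + 1 = 1 + M + M \left(-4 + M\right)$)
$r{\left(j \right)} = \frac{1}{-1 + j}$ ($r{\left(j \right)} = \frac{1}{j + \left(1 + 1^{2} - 3\right)} = \frac{1}{j + \left(1 + 1 - 3\right)} = \frac{1}{j - 1} = \frac{1}{-1 + j}$)
$\left(r{\left(-6 \right)} + 8\right) 273 = \left(\frac{1}{-1 - 6} + 8\right) 273 = \left(\frac{1}{-7} + 8\right) 273 = \left(- \frac{1}{7} + 8\right) 273 = \frac{55}{7} \cdot 273 = 2145$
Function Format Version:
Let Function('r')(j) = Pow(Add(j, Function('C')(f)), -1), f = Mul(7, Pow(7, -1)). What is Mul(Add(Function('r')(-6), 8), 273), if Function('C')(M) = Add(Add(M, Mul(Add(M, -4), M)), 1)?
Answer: 2145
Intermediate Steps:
f = 1 (f = Mul(7, Rational(1, 7)) = 1)
Function('C')(M) = Add(1, M, Mul(M, Add(-4, M))) (Function('C')(M) = Add(Add(M, Mul(Add(-4, M), M)), 1) = Add(Add(M, Mul(M, Add(-4, M))), 1) = Add(1, M, Mul(M, Add(-4, M))))
Function('r')(j) = Pow(Add(-1, j), -1) (Function('r')(j) = Pow(Add(j, Add(1, Pow(1, 2), Mul(-3, 1))), -1) = Pow(Add(j, Add(1, 1, -3)), -1) = Pow(Add(j, -1), -1) = Pow(Add(-1, j), -1))
Mul(Add(Function('r')(-6), 8), 273) = Mul(Add(Pow(Add(-1, -6), -1), 8), 273) = Mul(Add(Pow(-7, -1), 8), 273) = Mul(Add(Rational(-1, 7), 8), 273) = Mul(Rational(55, 7), 273) = 2145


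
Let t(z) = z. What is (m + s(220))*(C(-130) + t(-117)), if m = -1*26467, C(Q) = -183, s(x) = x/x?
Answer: 7939800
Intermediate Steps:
s(x) = 1
m = -26467
(m + s(220))*(C(-130) + t(-117)) = (-26467 + 1)*(-183 - 117) = -26466*(-300) = 7939800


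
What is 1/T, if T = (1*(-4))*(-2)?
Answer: 1/8 ≈ 0.12500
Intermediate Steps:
T = 8 (T = -4*(-2) = 8)
1/T = 1/8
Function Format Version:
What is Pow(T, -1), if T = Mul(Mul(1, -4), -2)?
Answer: Rational(1, 8) ≈ 0.12500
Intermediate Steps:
T = 8 (T = Mul(-4, -2) = 8)
Pow(T, -1) = Pow(8, -1) = Rational(1, 8)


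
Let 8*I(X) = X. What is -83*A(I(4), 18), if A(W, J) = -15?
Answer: 1245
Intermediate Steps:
I(X) = X/8
-83*A(I(4), 18) = -83*(-15) = 1245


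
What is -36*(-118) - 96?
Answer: 4152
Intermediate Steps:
-36*(-118) - 96 = 4248 - 96 = 4152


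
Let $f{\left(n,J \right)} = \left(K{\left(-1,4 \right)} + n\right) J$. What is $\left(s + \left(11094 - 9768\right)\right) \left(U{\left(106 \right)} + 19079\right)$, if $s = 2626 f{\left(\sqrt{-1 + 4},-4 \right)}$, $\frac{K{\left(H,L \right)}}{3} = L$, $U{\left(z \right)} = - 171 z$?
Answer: $-118860066 - 10010312 \sqrt{3} \approx -1.362 \cdot 10^{8}$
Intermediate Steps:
$K{\left(H,L \right)} = 3 L$
$f{\left(n,J \right)} = J \left(12 + n\right)$ ($f{\left(n,J \right)} = \left(3 \cdot 4 + n\right) J = \left(12 + n\right) J = J \left(12 + n\right)$)
$s = -126048 - 10504 \sqrt{3}$ ($s = 2626 \left(- 4 \left(12 + \sqrt{-1 + 4}\right)\right) = 2626 \left(- 4 \left(12 + \sqrt{3}\right)\right) = 2626 \left(-48 - 4 \sqrt{3}\right) = -126048 - 10504 \sqrt{3} \approx -1.4424 \cdot 10^{5}$)
$\left(s + \left(11094 - 9768\right)\right) \left(U{\left(106 \right)} + 19079\right) = \left(\left(-126048 - 10504 \sqrt{3}\right) + \left(11094 - 9768\right)\right) \left(\left(-171\right) 106 + 19079\right) = \left(\left(-126048 - 10504 \sqrt{3}\right) + 1326\right) \left(-18126 + 19079\right) = \left(-124722 - 10504 \sqrt{3}\right) 953 = -118860066 - 10010312 \sqrt{3}$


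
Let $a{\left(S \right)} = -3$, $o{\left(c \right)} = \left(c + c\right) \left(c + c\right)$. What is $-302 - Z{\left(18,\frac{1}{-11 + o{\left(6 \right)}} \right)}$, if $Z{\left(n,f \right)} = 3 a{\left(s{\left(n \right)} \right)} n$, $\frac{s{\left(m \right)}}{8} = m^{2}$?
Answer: $-140$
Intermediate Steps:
$o{\left(c \right)} = 4 c^{2}$ ($o{\left(c \right)} = 2 c 2 c = 4 c^{2}$)
$s{\left(m \right)} = 8 m^{2}$
$Z{\left(n,f \right)} = - 9 n$ ($Z{\left(n,f \right)} = 3 \left(-3\right) n = - 9 n$)
$-302 - Z{\left(18,\frac{1}{-11 + o{\left(6 \right)}} \right)} = -302 - \left(-9\right) 18 = -302 - -162 = -302 + 162 = -140$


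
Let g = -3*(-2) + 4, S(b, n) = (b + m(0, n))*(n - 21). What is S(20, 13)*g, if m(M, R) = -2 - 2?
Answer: -1280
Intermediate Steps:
m(M, R) = -4
S(b, n) = (-21 + n)*(-4 + b) (S(b, n) = (b - 4)*(n - 21) = (-4 + b)*(-21 + n) = (-21 + n)*(-4 + b))
g = 10 (g = 6 + 4 = 10)
S(20, 13)*g = (84 - 21*20 - 4*13 + 20*13)*10 = (84 - 420 - 52 + 260)*10 = -128*10 = -1280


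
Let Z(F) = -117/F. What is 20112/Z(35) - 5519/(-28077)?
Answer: -731974671/121667 ≈ -6016.2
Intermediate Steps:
20112/Z(35) - 5519/(-28077) = 20112/((-117/35)) - 5519/(-28077) = 20112/((-117*1/35)) - 5519*(-1/28077) = 20112/(-117/35) + 5519/28077 = 20112*(-35/117) + 5519/28077 = -234640/39 + 5519/28077 = -731974671/121667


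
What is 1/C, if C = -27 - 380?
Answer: -1/407 ≈ -0.0024570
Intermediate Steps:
C = -407
1/C = 1/(-407) = -1/407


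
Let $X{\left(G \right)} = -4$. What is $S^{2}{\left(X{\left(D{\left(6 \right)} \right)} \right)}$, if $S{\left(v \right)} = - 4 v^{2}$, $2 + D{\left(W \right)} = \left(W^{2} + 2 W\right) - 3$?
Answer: $4096$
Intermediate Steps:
$D{\left(W \right)} = -5 + W^{2} + 2 W$ ($D{\left(W \right)} = -2 - \left(3 - W^{2} - 2 W\right) = -2 + \left(-3 + W^{2} + 2 W\right) = -5 + W^{2} + 2 W$)
$S^{2}{\left(X{\left(D{\left(6 \right)} \right)} \right)} = \left(- 4 \left(-4\right)^{2}\right)^{2} = \left(\left(-4\right) 16\right)^{2} = \left(-64\right)^{2} = 4096$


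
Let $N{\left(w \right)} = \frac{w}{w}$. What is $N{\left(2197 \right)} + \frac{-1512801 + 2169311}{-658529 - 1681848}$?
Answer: $\frac{1683867}{2340377} \approx 0.71949$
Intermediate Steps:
$N{\left(w \right)} = 1$
$N{\left(2197 \right)} + \frac{-1512801 + 2169311}{-658529 - 1681848} = 1 + \frac{-1512801 + 2169311}{-658529 - 1681848} = 1 + \frac{656510}{-2340377} = 1 + 656510 \left(- \frac{1}{2340377}\right) = 1 - \frac{656510}{2340377} = \frac{1683867}{2340377}$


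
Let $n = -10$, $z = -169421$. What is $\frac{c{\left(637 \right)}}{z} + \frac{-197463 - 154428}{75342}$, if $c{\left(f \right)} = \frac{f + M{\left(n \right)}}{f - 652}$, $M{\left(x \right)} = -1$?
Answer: $- \frac{99357551017}{21274194970} \approx -4.6703$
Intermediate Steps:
$c{\left(f \right)} = \frac{-1 + f}{-652 + f}$ ($c{\left(f \right)} = \frac{f - 1}{f - 652} = \frac{-1 + f}{-652 + f}$)
$\frac{c{\left(637 \right)}}{z} + \frac{-197463 - 154428}{75342} = \frac{\frac{1}{-652 + 637} \left(-1 + 637\right)}{-169421} + \frac{-197463 - 154428}{75342} = \frac{1}{-15} \cdot 636 \left(- \frac{1}{169421}\right) - \frac{117297}{25114} = \left(- \frac{1}{15}\right) 636 \left(- \frac{1}{169421}\right) - \frac{117297}{25114} = \left(- \frac{212}{5}\right) \left(- \frac{1}{169421}\right) - \frac{117297}{25114} = \frac{212}{847105} - \frac{117297}{25114} = - \frac{99357551017}{21274194970}$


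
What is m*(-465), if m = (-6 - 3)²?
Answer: -37665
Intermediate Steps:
m = 81 (m = (-9)² = 81)
m*(-465) = 81*(-465) = -37665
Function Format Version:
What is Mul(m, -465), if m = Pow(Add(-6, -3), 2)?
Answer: -37665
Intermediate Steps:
m = 81 (m = Pow(-9, 2) = 81)
Mul(m, -465) = Mul(81, -465) = -37665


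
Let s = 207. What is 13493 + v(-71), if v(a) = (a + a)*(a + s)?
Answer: -5819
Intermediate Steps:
v(a) = 2*a*(207 + a) (v(a) = (a + a)*(a + 207) = (2*a)*(207 + a) = 2*a*(207 + a))
13493 + v(-71) = 13493 + 2*(-71)*(207 - 71) = 13493 + 2*(-71)*136 = 13493 - 19312 = -5819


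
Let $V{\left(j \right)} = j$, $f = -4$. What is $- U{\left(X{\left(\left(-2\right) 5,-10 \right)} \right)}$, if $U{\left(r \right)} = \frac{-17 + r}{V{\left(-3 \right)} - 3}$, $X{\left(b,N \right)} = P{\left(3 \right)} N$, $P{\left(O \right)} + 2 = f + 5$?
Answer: $- \frac{7}{6} \approx -1.1667$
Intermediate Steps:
$P{\left(O \right)} = -1$ ($P{\left(O \right)} = -2 + \left(-4 + 5\right) = -2 + 1 = -1$)
$X{\left(b,N \right)} = - N$
$U{\left(r \right)} = \frac{17}{6} - \frac{r}{6}$ ($U{\left(r \right)} = \frac{-17 + r}{-3 - 3} = \frac{-17 + r}{-6} = \left(-17 + r\right) \left(- \frac{1}{6}\right) = \frac{17}{6} - \frac{r}{6}$)
$- U{\left(X{\left(\left(-2\right) 5,-10 \right)} \right)} = - (\frac{17}{6} - \frac{\left(-1\right) \left(-10\right)}{6}) = - (\frac{17}{6} - \frac{5}{3}) = \left(-1\right) \frac{7}{6} = - \frac{7}{6}$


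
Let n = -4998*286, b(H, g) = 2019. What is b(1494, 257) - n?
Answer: 1431447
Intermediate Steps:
n = -1429428
b(1494, 257) - n = 2019 - 1*(-1429428) = 2019 + 1429428 = 1431447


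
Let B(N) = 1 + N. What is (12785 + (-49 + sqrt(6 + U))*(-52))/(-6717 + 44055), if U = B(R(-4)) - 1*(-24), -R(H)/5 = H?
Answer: 5111/12446 - 26*sqrt(51)/18669 ≈ 0.40071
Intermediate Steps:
R(H) = -5*H
U = 45 (U = (1 - 5*(-4)) - 1*(-24) = (1 + 20) + 24 = 21 + 24 = 45)
(12785 + (-49 + sqrt(6 + U))*(-52))/(-6717 + 44055) = (12785 + (-49 + sqrt(6 + 45))*(-52))/(-6717 + 44055) = (12785 + (-49 + sqrt(51))*(-52))/37338 = (12785 + (2548 - 52*sqrt(51)))*(1/37338) = (15333 - 52*sqrt(51))*(1/37338) = 5111/12446 - 26*sqrt(51)/18669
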